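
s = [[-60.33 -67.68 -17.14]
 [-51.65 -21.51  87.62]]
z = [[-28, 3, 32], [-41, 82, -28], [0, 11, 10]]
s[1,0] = -51.65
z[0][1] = 3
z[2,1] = 11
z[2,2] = 10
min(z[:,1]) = 3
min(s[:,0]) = -60.33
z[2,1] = 11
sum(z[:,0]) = -69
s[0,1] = -67.68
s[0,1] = -67.68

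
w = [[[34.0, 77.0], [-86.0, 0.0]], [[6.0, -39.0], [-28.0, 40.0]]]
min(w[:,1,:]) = -86.0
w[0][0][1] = 77.0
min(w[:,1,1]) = 0.0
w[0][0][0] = 34.0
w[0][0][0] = 34.0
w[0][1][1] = 0.0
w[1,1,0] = -28.0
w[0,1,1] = 0.0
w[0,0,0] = 34.0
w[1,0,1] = -39.0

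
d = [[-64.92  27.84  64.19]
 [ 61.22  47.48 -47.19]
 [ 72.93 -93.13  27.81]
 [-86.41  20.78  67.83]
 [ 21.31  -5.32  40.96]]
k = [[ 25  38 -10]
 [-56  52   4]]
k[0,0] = 25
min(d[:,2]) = -47.19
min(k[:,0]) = -56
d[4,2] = 40.96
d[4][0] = 21.31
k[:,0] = [25, -56]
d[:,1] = [27.84, 47.48, -93.13, 20.78, -5.32]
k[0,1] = 38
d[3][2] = 67.83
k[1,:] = [-56, 52, 4]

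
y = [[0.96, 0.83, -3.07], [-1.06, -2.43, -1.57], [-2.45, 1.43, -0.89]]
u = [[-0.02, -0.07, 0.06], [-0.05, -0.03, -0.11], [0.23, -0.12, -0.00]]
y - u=[[0.98, 0.9, -3.13], [-1.01, -2.40, -1.46], [-2.68, 1.55, -0.89]]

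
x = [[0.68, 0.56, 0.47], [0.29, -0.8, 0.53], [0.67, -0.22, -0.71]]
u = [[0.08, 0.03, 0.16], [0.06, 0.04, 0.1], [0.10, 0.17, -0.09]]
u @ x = [[0.17, -0.01, -0.06], [0.12, -0.02, -0.02], [0.06, -0.06, 0.2]]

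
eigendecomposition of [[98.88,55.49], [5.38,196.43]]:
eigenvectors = [[-1.0, -0.48], [0.05, -0.88]]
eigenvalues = [95.91, 199.4]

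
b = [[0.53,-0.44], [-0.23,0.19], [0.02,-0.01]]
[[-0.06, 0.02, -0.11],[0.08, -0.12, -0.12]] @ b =[[-0.04,0.03], [0.07,-0.06]]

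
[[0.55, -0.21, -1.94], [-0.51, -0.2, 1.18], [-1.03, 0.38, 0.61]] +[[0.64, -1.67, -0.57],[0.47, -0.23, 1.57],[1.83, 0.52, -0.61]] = [[1.19, -1.88, -2.51],[-0.04, -0.43, 2.75],[0.8, 0.9, 0.0]]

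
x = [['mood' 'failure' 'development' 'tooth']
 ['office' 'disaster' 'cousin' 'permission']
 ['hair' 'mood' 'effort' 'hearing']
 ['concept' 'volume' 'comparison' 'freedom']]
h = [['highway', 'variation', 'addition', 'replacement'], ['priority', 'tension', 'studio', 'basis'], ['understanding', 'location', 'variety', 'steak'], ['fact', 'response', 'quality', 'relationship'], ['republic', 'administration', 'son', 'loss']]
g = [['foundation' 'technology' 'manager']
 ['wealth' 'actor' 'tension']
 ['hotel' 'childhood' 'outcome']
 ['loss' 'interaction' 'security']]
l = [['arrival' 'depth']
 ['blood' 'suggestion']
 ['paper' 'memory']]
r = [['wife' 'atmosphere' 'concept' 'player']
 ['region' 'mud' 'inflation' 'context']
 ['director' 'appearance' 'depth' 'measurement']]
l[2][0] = 'paper'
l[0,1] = 'depth'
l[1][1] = 'suggestion'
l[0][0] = 'arrival'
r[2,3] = 'measurement'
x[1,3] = 'permission'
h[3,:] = ['fact', 'response', 'quality', 'relationship']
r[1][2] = 'inflation'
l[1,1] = 'suggestion'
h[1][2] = 'studio'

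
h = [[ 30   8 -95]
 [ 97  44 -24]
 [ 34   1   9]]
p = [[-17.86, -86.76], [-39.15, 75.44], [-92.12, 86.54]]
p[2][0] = -92.12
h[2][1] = 1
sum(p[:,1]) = 75.22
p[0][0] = -17.86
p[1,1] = 75.44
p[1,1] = 75.44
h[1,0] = 97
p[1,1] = 75.44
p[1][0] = -39.15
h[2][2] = 9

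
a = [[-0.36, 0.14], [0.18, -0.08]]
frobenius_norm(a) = 0.43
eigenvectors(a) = [[-0.89, -0.37], [0.46, -0.93]]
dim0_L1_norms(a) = [0.54, 0.22]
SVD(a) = [[-0.89, 0.45], [0.45, 0.89]] @ diag([0.4335101365984382, 0.008304304089052231]) @ [[0.93, -0.37], [-0.37, -0.93]]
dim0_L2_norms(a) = [0.4, 0.16]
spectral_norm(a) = 0.43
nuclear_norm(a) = 0.44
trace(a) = -0.44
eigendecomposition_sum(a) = [[-0.36, 0.14], [0.18, -0.07]] + [[-0.00, -0.0],[-0.00, -0.01]]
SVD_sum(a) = [[-0.36,  0.14], [0.18,  -0.07]] + [[-0.00, -0.00], [-0.00, -0.01]]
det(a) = 0.00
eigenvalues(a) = [-0.43, -0.01]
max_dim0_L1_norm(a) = 0.54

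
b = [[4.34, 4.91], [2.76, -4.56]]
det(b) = -33.34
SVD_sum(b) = [[2.28, 5.73], [-1.19, -2.99]] + [[2.06, -0.82],[3.95, -1.57]]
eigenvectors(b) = [[0.97, -0.43], [0.26, 0.90]]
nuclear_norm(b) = 11.75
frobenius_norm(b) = 8.45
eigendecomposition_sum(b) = [[5.02, 2.41], [1.35, 0.65]] + [[-0.68, 2.50], [1.41, -5.21]]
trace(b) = -0.22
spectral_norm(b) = 6.96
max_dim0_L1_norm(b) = 9.47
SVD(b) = [[-0.89, 0.46], [0.46, 0.89]] @ diag([6.955111102696371, 4.793884599064694]) @ [[-0.37, -0.93], [0.93, -0.37]]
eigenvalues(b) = [5.67, -5.89]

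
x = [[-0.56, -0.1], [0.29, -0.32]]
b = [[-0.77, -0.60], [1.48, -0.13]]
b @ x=[[0.26, 0.27],[-0.87, -0.11]]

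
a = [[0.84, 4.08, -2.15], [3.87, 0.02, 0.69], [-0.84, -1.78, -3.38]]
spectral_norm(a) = 4.84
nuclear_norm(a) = 12.38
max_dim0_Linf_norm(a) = 4.08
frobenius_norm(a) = 7.26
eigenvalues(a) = [(4.67+0j), (-3.59+1.18j), (-3.59-1.18j)]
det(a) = 66.75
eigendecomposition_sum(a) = [[2.59+0.00j, (2.46-0j), (-0.48+0j)], [2.05+0.00j, (1.94-0j), (-0.38+0j)], [-0.72-0.00j, -0.69+0.00j, (0.13-0j)]] + [[(-0.87+0.03j), 0.81-0.72j, (-0.83-1.92j)], [0.91+0.11j, -0.96+0.61j, (0.54+2.13j)], [-0.06+0.76j, -0.55-0.78j, -1.76+0.53j]] + [[-0.87-0.03j,  0.81+0.72j,  (-0.83+1.92j)], [0.91-0.11j,  -0.96-0.61j,  (0.54-2.13j)], [(-0.06-0.76j),  (-0.55+0.78j),  -1.76-0.53j]]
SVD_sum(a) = [[2.22, 3.15, -0.06], [1.28, 1.83, -0.04], [-1.08, -1.54, 0.03]] + [[-1.24, 0.83, -2.2], [1.1, -0.74, 1.96], [-1.23, 0.82, -2.18]] + [[-0.14,0.10,0.12], [1.48,-1.07,-1.24], [1.47,-1.06,-1.23]]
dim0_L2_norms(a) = [4.05, 4.45, 4.06]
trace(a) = -2.52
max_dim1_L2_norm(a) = 4.69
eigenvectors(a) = [[(0.77+0j), -0.58+0.10j, (-0.58-0.1j)],[(0.61+0j), 0.62+0.00j, 0.62-0.00j],[-0.21+0.00j, 0.03+0.52j, (0.03-0.52j)]]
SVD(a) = [[0.80, 0.6, 0.07], [0.46, -0.53, -0.71], [-0.39, 0.6, -0.7]] @ diag([4.83613436809439, 4.431100648023389, 3.1150363434192823]) @ [[0.58,0.82,-0.02], [-0.47,0.31,-0.83], [-0.67,0.48,0.56]]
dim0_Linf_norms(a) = [3.87, 4.08, 3.38]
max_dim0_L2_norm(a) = 4.45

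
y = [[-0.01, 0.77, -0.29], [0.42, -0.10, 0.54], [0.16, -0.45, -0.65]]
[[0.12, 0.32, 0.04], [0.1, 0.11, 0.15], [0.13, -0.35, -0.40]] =y @ [[0.46, 0.1, -0.15], [0.10, 0.5, 0.21], [-0.15, 0.21, 0.43]]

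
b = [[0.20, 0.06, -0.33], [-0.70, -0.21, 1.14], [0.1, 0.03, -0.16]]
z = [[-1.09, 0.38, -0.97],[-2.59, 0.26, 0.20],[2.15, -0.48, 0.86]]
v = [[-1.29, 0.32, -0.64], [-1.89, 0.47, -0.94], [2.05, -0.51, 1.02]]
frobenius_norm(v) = 3.52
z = v + b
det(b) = -0.00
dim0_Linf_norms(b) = [0.7, 0.21, 1.14]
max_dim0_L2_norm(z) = 3.54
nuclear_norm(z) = 4.79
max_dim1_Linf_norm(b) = 1.14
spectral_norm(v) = 3.52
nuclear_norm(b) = 1.42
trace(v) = 0.20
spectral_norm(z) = 3.66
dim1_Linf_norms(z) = [1.09, 2.59, 2.15]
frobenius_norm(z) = 3.83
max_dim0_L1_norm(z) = 5.83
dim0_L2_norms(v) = [3.07, 0.76, 1.53]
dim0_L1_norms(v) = [5.23, 1.3, 2.6]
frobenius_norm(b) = 1.42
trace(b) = -0.17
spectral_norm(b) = 1.42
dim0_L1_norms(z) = [5.83, 1.12, 2.03]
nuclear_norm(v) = 3.52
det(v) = -0.00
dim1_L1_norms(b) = [0.59, 2.05, 0.29]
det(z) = -0.00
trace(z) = 0.03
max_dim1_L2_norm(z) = 2.61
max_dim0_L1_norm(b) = 1.63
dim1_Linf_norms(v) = [1.29, 1.89, 2.05]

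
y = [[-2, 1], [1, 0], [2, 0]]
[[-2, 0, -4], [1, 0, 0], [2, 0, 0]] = y@ [[1, 0, 0], [0, 0, -4]]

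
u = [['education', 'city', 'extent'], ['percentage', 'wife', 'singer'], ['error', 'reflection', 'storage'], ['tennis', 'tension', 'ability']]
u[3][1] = 'tension'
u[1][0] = 'percentage'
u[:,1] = ['city', 'wife', 'reflection', 'tension']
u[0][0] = 'education'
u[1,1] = 'wife'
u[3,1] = 'tension'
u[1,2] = 'singer'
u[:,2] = ['extent', 'singer', 'storage', 'ability']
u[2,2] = 'storage'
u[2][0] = 'error'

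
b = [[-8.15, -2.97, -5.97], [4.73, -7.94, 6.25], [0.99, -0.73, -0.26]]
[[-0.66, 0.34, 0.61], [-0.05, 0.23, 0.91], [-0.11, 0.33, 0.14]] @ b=[[7.59,-1.18,5.91],  [2.40,-2.34,1.50],  [2.6,-2.4,2.68]]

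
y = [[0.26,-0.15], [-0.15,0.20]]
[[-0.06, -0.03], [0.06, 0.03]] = y@[[-0.12, -0.05],[0.22, 0.09]]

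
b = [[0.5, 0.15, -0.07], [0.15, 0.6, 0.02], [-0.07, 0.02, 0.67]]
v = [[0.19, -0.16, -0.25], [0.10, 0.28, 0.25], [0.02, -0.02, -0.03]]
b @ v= [[0.11, -0.04, -0.09], [0.09, 0.14, 0.11], [0.0, 0.00, 0.00]]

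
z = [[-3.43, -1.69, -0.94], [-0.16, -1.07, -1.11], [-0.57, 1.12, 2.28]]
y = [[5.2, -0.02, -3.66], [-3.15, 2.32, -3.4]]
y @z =[[-15.75, -12.87, -13.21], [12.37, -0.97, -7.37]]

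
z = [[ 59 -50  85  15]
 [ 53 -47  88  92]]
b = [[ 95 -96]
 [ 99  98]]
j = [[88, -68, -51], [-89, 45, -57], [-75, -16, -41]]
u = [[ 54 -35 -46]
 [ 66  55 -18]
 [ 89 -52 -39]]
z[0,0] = 59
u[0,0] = 54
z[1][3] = 92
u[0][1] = -35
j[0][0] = 88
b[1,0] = 99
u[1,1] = 55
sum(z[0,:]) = 109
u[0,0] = 54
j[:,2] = [-51, -57, -41]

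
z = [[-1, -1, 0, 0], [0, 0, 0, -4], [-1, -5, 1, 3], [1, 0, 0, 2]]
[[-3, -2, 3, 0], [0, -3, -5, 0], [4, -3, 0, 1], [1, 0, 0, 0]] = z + [[-2, -1, 3, 0], [0, -3, -5, 4], [5, 2, -1, -2], [0, 0, 0, -2]]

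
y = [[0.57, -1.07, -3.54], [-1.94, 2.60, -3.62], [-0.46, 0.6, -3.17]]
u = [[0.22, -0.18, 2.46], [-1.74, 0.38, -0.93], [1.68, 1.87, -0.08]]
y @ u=[[-3.96, -7.13, 2.68], [-11.03, -5.43, -6.90], [-6.47, -5.62, -1.44]]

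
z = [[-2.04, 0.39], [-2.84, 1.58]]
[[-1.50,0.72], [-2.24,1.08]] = z @ [[0.71, -0.34], [-0.14, 0.07]]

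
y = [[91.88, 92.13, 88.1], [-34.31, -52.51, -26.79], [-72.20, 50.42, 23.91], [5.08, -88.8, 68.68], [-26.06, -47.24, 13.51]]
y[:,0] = [91.88, -34.31, -72.2, 5.08, -26.06]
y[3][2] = 68.68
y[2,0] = -72.2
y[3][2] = 68.68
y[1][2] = -26.79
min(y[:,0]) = -72.2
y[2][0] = -72.2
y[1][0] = -34.31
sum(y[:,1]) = -46.00000000000001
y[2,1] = 50.42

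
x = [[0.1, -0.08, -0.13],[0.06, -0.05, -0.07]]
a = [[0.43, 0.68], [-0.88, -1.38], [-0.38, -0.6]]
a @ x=[[0.08, -0.07, -0.1], [-0.17, 0.14, 0.21], [-0.07, 0.06, 0.09]]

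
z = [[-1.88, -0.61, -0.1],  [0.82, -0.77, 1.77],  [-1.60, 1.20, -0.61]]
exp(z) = [[0.19, -0.29, -0.28], [-0.25, 1.09, 1.23], [-0.54, 1.05, 1.35]]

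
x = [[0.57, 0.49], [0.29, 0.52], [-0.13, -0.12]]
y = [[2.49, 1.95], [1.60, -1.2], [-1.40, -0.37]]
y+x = [[3.06, 2.44], [1.89, -0.68], [-1.53, -0.49]]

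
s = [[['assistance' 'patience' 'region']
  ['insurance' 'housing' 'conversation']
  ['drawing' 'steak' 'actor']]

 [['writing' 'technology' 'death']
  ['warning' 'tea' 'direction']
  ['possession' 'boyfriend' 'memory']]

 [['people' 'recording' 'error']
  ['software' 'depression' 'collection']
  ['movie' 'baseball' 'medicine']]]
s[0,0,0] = 'assistance'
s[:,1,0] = ['insurance', 'warning', 'software']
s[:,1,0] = ['insurance', 'warning', 'software']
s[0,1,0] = 'insurance'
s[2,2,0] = 'movie'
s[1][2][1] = 'boyfriend'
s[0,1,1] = 'housing'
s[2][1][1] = 'depression'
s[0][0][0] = 'assistance'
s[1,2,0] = 'possession'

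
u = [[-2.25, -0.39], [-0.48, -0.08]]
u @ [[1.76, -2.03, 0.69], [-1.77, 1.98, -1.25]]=[[-3.27, 3.8, -1.06], [-0.70, 0.82, -0.23]]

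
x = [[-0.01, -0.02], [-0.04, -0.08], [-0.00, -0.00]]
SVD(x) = [[-0.24, -0.97], [-0.97, 0.24], [0.00, 0.0]] @ diag([0.09219544457292884, 5.946809722411654e-18]) @ [[0.45, 0.89],[0.89, -0.45]]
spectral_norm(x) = 0.09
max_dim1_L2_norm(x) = 0.09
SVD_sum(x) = [[-0.01, -0.02], [-0.04, -0.08], [0.0, 0.0]] + [[-0.00, 0.0], [0.0, -0.00], [0.0, 0.0]]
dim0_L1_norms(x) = [0.05, 0.1]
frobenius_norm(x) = 0.09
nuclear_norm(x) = 0.09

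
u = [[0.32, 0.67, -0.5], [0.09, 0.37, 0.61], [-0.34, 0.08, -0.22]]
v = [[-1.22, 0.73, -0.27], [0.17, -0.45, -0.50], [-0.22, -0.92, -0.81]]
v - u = [[-1.54,0.06,0.23], [0.08,-0.82,-1.11], [0.12,-1.0,-0.59]]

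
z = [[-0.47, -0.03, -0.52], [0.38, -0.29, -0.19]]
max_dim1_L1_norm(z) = 1.02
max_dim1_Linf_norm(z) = 0.52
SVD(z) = [[-0.96, 0.28], [0.28, 0.96]] @ diag([0.715950510373936, 0.49418100600417686]) @ [[0.78, -0.07, 0.63], [0.48, -0.58, -0.66]]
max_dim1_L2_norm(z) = 0.7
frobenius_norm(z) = 0.87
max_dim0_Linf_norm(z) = 0.52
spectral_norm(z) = 0.72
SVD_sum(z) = [[-0.53, 0.05, -0.43],[0.15, -0.01, 0.12]] + [[0.06, -0.08, -0.09],[0.23, -0.28, -0.31]]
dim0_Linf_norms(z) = [0.47, 0.29, 0.52]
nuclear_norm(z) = 1.21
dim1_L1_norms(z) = [1.02, 0.86]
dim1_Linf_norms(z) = [0.52, 0.38]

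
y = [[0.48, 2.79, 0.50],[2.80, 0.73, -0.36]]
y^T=[[0.48, 2.8],[2.79, 0.73],[0.5, -0.36]]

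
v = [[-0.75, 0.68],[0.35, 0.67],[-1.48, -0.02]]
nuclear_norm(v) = 2.64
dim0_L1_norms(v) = [2.58, 1.37]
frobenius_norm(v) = 1.95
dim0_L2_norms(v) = [1.7, 0.95]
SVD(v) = [[-0.49, -0.62], [0.16, -0.75], [-0.86, 0.21]] @ diag([1.7046184361769339, 0.9388162690567871]) @ [[0.99, -0.12],[-0.12, -0.99]]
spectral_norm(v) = 1.70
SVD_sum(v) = [[-0.82, 0.10], [0.26, -0.03], [-1.46, 0.18]] + [[0.07, 0.58], [0.09, 0.7], [-0.02, -0.2]]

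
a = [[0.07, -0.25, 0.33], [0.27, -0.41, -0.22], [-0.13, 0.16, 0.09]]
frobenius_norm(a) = 0.72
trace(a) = -0.25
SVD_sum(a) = [[0.09, -0.14, -0.04],[0.27, -0.44, -0.12],[-0.11, 0.18, 0.05]] + [[-0.02, -0.11, 0.37], [0.00, 0.03, -0.10], [-0.0, -0.01, 0.04]] + [[0.00, 0.00, 0.0], [-0.01, -0.00, -0.0], [-0.01, -0.01, -0.0]]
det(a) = -0.00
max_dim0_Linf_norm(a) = 0.41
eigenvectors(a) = [[0.77+0.00j, 0.77-0.00j, (0.82+0j)],  [0.36-0.46j, (0.36+0.46j), 0.57+0.00j],  [(-0.11+0.25j), -0.11-0.25j, (0.11+0j)]]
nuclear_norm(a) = 1.02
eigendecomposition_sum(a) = [[(0.03+0.19j), -0.08-0.23j, 0.24-0.28j], [(0.13+0.07j), -0.18-0.06j, (-0.06-0.28j)], [-0.07-0.02j, (0.09+0.01j), 0.05+0.12j]] + [[0.03-0.19j, (-0.08+0.23j), (0.24+0.28j)], [(0.13-0.07j), -0.18+0.06j, (-0.06+0.28j)], [(-0.07+0.02j), (0.09-0.01j), (0.05-0.12j)]] + [[0.02-0.00j, (-0.08-0j), -0.15+0.00j], [0.01-0.00j, -0.06-0.00j, (-0.11+0j)], [-0j, -0.01-0.00j, -0.02+0.00j]]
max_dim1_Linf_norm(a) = 0.41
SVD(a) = [[0.28, -0.96, -0.01], [0.89, 0.26, 0.39], [-0.37, -0.11, 0.92]] @ diag([0.5958691281063423, 0.40110000500840315, 0.018941176099873443]) @ [[0.51,  -0.83,  -0.23], [0.04,  0.29,  -0.96], [-0.86,  -0.48,  -0.18]]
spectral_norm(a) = 0.60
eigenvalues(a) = [(-0.09+0.26j), (-0.09-0.26j), (-0.06+0j)]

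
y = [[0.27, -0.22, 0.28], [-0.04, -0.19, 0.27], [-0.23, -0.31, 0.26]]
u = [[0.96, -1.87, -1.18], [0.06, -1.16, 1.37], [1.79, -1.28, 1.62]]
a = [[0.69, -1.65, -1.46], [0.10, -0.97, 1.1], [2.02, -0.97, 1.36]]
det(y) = 0.01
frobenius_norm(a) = 3.79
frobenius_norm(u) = 4.06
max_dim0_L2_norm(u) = 2.55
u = a + y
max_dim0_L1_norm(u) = 4.31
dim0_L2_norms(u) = [2.03, 2.55, 2.43]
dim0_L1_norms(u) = [2.81, 4.31, 4.17]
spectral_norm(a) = 2.89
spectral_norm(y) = 0.63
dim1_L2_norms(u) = [2.41, 1.8, 2.73]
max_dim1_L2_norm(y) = 0.47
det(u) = -6.88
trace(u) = 1.42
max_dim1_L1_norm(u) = 4.69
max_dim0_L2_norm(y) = 0.47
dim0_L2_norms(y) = [0.36, 0.42, 0.47]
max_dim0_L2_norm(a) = 2.28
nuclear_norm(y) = 1.04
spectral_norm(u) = 3.27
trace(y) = 0.34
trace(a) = 1.08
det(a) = -6.34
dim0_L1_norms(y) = [0.54, 0.72, 0.81]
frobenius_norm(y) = 0.73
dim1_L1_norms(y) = [0.77, 0.5, 0.8]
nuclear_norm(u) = 6.44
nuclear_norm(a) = 6.11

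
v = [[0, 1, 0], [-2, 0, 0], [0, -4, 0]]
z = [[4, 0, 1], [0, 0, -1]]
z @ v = [[0, 0, 0], [0, 4, 0]]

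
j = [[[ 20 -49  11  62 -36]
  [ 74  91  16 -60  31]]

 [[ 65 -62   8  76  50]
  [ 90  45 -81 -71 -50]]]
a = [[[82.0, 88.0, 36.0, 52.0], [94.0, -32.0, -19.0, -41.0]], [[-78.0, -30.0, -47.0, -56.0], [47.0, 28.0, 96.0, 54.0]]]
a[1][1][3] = 54.0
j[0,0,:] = [20, -49, 11, 62, -36]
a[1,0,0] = -78.0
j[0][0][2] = 11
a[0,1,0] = 94.0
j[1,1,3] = -71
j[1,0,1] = -62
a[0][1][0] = 94.0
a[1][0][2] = -47.0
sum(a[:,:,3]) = 9.0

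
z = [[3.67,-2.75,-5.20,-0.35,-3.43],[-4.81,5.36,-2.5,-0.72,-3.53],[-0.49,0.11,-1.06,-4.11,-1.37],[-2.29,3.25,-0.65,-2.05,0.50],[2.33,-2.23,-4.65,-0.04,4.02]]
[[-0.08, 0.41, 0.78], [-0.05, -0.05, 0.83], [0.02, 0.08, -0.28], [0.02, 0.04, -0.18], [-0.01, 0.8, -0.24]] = z @ [[0.00, -0.02, -0.01], [-0.0, -0.04, 0.03], [0.01, -0.11, -0.09], [-0.01, -0.01, 0.14], [0.01, 0.06, -0.14]]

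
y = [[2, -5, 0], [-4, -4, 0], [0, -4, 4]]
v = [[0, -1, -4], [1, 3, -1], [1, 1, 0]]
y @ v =[[-5, -17, -3], [-4, -8, 20], [0, -8, 4]]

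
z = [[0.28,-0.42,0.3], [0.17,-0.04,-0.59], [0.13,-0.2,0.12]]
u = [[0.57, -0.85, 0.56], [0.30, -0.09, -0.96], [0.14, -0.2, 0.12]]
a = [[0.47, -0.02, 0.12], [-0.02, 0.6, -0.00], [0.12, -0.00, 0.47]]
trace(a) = 1.54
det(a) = 0.12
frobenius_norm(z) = 0.89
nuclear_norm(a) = 1.54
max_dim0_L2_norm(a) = 0.6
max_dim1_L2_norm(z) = 0.62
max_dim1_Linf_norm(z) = 0.59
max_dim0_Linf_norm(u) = 0.96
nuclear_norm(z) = 1.25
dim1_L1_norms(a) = [0.61, 0.62, 0.59]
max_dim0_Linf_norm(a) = 0.6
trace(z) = 0.36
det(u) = 0.00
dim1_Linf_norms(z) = [0.42, 0.59, 0.2]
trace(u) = 0.60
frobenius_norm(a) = 0.91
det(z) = -0.00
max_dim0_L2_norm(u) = 1.12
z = a @ u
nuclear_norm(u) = 2.19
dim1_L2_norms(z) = [0.59, 0.62, 0.27]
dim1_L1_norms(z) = [1.0, 0.8, 0.45]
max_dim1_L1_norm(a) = 0.62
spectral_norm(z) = 0.72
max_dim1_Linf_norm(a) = 0.6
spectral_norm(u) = 1.26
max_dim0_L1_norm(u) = 1.64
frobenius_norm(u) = 1.57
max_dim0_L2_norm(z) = 0.67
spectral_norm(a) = 0.61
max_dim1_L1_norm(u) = 1.98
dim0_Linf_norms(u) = [0.57, 0.85, 0.96]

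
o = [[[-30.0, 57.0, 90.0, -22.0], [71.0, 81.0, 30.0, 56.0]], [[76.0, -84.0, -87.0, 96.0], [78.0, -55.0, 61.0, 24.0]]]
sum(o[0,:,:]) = 333.0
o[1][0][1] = -84.0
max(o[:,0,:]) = 96.0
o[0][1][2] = 30.0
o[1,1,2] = 61.0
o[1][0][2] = -87.0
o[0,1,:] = [71.0, 81.0, 30.0, 56.0]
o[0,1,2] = 30.0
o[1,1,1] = -55.0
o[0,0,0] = -30.0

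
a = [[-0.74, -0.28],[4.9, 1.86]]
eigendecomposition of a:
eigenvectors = [[-0.36, 0.15],[0.93, -0.99]]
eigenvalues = [-0.0, 1.12]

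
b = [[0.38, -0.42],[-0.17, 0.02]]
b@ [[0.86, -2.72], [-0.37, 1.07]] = [[0.48, -1.48], [-0.15, 0.48]]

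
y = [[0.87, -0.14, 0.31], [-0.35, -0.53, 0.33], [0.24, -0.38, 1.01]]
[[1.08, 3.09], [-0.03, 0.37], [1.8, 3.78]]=y@ [[0.68, 2.41],[0.81, -0.4],[1.93, 3.02]]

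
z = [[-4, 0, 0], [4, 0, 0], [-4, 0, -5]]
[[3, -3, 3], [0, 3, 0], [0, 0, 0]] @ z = [[-36, 0, -15], [12, 0, 0], [0, 0, 0]]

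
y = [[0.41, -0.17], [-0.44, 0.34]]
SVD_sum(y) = [[0.37, -0.23], [-0.47, 0.29]] + [[0.04, 0.06], [0.03, 0.05]]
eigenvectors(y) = [[0.58, 0.48], [-0.82, 0.88]]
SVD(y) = [[-0.62, 0.78], [0.78, 0.62]] @ diag([0.7055615363277677, 0.09155827900741761]) @ [[-0.85,  0.53], [0.53,  0.85]]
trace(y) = 0.75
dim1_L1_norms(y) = [0.58, 0.78]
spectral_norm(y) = 0.71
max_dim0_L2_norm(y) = 0.6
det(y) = 0.06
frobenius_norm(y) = 0.71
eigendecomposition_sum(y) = [[0.37, -0.20], [-0.52, 0.28]] + [[0.04,0.03],[0.08,0.06]]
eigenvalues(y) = [0.65, 0.1]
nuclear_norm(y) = 0.80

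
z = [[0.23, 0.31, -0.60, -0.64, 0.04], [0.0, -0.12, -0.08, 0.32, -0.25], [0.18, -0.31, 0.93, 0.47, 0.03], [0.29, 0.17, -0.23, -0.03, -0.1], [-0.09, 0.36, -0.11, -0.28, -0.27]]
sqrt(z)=[[0.62,0.22,-0.39,-0.49,0.10], [0.04,0.45,-0.06,0.09,-0.44], [0.04,-0.26,0.98,0.38,-0.05], [0.33,0.22,-0.07,0.28,-0.1], [0.15,0.83,-0.05,-0.67,0.11]]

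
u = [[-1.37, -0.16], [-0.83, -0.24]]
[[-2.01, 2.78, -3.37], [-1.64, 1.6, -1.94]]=u @[[1.12,-2.10,2.54], [2.98,0.6,-0.69]]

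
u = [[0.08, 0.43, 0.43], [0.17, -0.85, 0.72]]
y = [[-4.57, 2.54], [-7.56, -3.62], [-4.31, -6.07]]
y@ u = [[0.07, -4.12, -0.14],  [-1.22, -0.17, -5.86],  [-1.38, 3.31, -6.22]]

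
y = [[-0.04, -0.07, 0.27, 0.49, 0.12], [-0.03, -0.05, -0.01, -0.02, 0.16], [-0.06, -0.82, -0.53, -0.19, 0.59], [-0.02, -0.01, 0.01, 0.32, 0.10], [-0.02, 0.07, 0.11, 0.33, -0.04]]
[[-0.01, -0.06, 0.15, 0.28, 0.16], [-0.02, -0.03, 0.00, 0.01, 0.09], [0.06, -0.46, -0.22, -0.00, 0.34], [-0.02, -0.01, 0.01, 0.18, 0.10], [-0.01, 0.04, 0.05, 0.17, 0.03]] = y @ [[0.41,-0.21,0.00,0.01,-0.14], [-0.21,0.55,-0.05,-0.01,-0.08], [0.00,-0.05,0.52,0.0,0.03], [0.01,-0.01,0.00,0.53,0.15], [-0.14,-0.08,0.03,0.15,0.52]]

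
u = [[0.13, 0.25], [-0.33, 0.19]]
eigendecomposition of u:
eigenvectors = [[-0.07+0.65j, (-0.07-0.65j)],[-0.75+0.00j, (-0.75-0j)]]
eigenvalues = [(0.16+0.29j), (0.16-0.29j)]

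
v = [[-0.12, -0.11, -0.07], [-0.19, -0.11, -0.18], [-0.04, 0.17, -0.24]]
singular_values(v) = [0.36, 0.26, 0.0]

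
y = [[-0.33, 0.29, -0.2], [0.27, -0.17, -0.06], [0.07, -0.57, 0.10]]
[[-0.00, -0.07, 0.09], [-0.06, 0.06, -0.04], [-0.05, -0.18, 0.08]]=y @ [[-0.06, 0.50, -0.32], [0.14, 0.40, -0.22], [0.31, 0.10, -0.23]]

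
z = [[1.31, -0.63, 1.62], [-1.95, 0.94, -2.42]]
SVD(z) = [[-0.56, 0.83], [0.83, 0.56]] @ diag([3.9089501183920694, 0.0029953167818342597]) @ [[-0.6, 0.29, -0.75], [0.78, 0.03, -0.62]]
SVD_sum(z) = [[1.31, -0.63, 1.62],[-1.95, 0.94, -2.42]] + [[0.0, 0.00, -0.0],[0.00, 0.00, -0.0]]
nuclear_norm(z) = 3.91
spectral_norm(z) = 3.91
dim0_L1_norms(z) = [3.26, 1.57, 4.04]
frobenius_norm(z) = 3.91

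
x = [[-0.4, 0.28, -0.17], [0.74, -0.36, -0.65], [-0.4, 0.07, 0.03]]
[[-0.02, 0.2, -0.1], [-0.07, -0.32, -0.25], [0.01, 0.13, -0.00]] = x @ [[-0.04, -0.27, 0.04], [-0.08, 0.34, -0.02], [0.1, -0.01, 0.44]]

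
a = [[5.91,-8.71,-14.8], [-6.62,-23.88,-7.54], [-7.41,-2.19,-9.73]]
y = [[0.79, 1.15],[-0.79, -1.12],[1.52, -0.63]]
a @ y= [[-10.95, 25.88], [2.17, 23.88], [-18.91, 0.06]]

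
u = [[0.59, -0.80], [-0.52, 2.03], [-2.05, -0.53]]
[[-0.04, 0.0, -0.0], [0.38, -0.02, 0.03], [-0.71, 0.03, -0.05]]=u@ [[0.28, -0.01, 0.02],[0.26, -0.01, 0.02]]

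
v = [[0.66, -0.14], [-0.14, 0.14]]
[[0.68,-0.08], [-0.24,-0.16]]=v @ [[0.84, -0.46], [-0.88, -1.62]]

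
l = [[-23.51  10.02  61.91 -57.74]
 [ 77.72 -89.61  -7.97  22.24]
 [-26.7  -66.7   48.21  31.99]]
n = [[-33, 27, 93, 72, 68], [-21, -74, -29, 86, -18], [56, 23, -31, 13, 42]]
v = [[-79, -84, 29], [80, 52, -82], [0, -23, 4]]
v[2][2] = 4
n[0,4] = 68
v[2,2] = 4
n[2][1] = 23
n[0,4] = 68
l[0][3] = -57.74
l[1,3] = 22.24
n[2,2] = -31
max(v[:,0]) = 80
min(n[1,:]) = -74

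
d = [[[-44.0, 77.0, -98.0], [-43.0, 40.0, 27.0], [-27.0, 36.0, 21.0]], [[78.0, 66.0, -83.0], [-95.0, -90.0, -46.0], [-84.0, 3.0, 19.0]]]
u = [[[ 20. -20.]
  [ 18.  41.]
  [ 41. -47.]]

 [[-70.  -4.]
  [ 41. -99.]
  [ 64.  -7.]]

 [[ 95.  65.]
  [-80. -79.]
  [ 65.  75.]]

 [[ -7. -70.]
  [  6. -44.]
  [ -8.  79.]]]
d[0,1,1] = 40.0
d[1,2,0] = -84.0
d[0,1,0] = -43.0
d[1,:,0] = [78.0, -95.0, -84.0]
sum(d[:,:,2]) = -160.0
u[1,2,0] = 64.0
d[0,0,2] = -98.0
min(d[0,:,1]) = 36.0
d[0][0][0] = -44.0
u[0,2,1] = -47.0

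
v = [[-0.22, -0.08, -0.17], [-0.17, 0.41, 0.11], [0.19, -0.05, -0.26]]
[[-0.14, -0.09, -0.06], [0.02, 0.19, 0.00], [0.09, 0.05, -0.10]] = v@[[0.55, 0.28, -0.01], [0.28, 0.60, -0.11], [-0.01, -0.11, 0.41]]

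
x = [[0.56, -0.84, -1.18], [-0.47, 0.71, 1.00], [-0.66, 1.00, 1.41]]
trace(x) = 2.68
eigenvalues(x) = [2.67, 0.01, 0.0]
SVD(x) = [[-0.56, -0.8, -0.22], [0.48, -0.1, -0.87], [0.67, -0.6, 0.44]] @ diag([2.7495946874922743, 0.005390223952736216, 3.7123329012781996e-17]) @ [[-0.36, 0.54, 0.76], [-0.87, 0.10, -0.48], [0.34, 0.83, -0.43]]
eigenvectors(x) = [[0.57, -0.90, -0.34], [-0.48, 0.01, -0.83], [-0.67, -0.43, 0.43]]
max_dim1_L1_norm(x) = 3.07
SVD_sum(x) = [[0.56, -0.84, -1.18], [-0.47, 0.71, 1.0], [-0.66, 1.00, 1.41]] + [[0.0, -0.0, 0.00],  [0.00, -0.00, 0.0],  [0.00, -0.0, 0.0]] + [[-0.00, -0.00, 0.0], [-0.0, -0.0, 0.00], [0.0, 0.00, -0.00]]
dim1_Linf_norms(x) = [1.18, 1.0, 1.41]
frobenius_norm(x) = 2.75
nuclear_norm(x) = 2.75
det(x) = -0.00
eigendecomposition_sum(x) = [[0.56, -0.84, -1.18], [-0.47, 0.71, 1.0], [-0.66, 1.00, 1.41]] + [[0.0, 0.00, 0.00], [-0.00, -0.00, -0.0], [0.0, 0.0, 0.00]] + [[0.0, 0.00, -0.00], [0.00, 0.00, -0.0], [-0.0, -0.00, 0.0]]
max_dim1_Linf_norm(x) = 1.41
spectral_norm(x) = 2.75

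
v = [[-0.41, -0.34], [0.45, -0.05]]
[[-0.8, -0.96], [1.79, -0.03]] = v @ [[3.74, 0.22], [-2.16, 2.56]]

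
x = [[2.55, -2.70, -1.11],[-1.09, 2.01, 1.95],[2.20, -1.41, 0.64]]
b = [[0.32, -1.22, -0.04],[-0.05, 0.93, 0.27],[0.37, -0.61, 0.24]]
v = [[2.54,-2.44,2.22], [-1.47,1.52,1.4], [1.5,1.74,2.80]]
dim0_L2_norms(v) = [3.3, 3.36, 3.84]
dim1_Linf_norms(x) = [2.7, 2.01, 2.2]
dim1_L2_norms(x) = [3.88, 3.01, 2.69]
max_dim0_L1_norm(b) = 2.76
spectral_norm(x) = 5.22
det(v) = -21.28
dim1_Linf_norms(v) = [2.54, 1.52, 2.8]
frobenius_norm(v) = 6.07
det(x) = 0.03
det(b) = 0.00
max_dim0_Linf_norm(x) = 2.7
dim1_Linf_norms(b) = [1.22, 0.93, 0.61]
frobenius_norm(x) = 5.59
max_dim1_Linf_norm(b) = 1.22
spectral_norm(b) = 1.70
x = b @ v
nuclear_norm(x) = 7.24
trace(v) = 6.86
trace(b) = 1.49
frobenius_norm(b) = 1.76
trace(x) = 5.20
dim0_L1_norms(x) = [5.84, 6.12, 3.7]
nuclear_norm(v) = 9.59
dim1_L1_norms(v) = [7.2, 4.39, 6.04]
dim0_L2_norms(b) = [0.49, 1.65, 0.36]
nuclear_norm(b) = 2.15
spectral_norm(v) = 4.63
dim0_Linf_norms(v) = [2.54, 2.44, 2.8]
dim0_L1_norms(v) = [5.51, 5.7, 6.42]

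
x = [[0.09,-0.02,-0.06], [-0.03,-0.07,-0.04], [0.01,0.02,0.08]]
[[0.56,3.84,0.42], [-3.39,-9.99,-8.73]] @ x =[[-0.06, -0.27, -0.15], [-0.09, 0.59, -0.1]]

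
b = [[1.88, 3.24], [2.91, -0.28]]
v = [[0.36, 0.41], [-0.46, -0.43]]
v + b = [[2.24, 3.65],[2.45, -0.71]]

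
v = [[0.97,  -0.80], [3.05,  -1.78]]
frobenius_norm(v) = 3.75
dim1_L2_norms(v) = [1.26, 3.53]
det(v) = 0.71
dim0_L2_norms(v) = [3.2, 1.95]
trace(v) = -0.81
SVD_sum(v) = [[1.06, -0.65], [3.02, -1.83]] + [[-0.09, -0.15], [0.03, 0.05]]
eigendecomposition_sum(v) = [[0.48+0.75j, -0.40-0.22j],[1.52+0.83j, (-0.89-0.01j)]] + [[(0.48-0.75j), -0.40+0.22j], [1.52-0.83j, -0.89+0.01j]]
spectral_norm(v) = 3.74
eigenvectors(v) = [[(0.4+0.22j),0.40-0.22j], [(0.89+0j),(0.89-0j)]]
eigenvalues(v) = [(-0.4+0.74j), (-0.4-0.74j)]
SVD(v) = [[-0.33, -0.94], [-0.94, 0.33]] @ diag([3.7437263982238225, 0.19055879733584863]) @ [[-0.85, 0.52], [0.52, 0.85]]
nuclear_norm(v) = 3.93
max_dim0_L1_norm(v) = 4.02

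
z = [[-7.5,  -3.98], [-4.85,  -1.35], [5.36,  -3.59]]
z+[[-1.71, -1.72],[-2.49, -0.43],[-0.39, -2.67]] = [[-9.21, -5.70], [-7.34, -1.78], [4.97, -6.26]]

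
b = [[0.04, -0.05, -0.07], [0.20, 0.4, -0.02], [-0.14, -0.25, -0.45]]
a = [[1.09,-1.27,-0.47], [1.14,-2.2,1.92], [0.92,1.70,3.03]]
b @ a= [[-0.08, -0.06, -0.33], [0.66, -1.17, 0.61], [-0.85, -0.04, -1.78]]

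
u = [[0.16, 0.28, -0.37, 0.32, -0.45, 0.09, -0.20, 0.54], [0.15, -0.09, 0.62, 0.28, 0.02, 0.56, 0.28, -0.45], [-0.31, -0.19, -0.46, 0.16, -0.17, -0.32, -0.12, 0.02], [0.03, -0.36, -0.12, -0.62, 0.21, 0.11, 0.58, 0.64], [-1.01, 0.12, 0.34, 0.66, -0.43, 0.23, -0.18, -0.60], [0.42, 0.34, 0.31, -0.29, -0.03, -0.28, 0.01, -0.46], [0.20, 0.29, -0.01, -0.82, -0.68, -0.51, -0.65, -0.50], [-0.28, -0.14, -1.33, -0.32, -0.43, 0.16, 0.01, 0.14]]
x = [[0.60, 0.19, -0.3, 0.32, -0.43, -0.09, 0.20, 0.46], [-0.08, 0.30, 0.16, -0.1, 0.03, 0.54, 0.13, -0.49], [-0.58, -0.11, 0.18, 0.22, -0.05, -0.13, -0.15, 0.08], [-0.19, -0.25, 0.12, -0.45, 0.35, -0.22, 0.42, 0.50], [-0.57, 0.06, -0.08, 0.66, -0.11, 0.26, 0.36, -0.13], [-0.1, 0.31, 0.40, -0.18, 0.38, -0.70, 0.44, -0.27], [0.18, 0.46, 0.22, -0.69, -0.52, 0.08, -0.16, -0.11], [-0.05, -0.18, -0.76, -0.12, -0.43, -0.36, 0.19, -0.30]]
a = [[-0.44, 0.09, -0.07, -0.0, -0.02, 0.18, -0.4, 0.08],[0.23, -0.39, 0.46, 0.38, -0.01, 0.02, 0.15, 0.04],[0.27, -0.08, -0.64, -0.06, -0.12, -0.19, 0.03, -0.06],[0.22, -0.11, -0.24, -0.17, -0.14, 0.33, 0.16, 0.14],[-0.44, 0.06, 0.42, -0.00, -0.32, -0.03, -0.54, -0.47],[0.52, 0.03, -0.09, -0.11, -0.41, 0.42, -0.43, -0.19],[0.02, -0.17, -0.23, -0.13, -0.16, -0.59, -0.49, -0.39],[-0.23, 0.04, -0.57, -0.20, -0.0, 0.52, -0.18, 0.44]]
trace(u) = -2.23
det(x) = -0.00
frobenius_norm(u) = 3.35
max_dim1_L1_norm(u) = 3.66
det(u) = -0.14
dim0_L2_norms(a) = [0.94, 0.46, 1.12, 0.5, 0.57, 0.99, 0.98, 0.8]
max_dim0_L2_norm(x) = 1.15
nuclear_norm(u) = 8.02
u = a + x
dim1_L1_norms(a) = [1.28, 1.68, 1.45, 1.51, 2.28, 2.2, 2.18, 2.18]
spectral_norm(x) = 1.35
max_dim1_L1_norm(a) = 2.28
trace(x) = -0.64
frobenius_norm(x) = 2.73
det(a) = 0.00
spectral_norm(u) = 1.96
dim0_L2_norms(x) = [1.05, 0.74, 0.98, 1.15, 0.96, 1.03, 0.8, 0.95]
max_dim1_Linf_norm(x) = 0.76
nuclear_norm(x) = 6.94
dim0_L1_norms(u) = [2.56, 1.81, 3.56, 3.47, 2.42, 2.26, 2.03, 3.35]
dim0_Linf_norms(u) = [1.01, 0.36, 1.33, 0.82, 0.68, 0.56, 0.65, 0.64]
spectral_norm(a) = 1.34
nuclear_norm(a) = 5.39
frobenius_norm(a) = 2.34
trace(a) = -1.59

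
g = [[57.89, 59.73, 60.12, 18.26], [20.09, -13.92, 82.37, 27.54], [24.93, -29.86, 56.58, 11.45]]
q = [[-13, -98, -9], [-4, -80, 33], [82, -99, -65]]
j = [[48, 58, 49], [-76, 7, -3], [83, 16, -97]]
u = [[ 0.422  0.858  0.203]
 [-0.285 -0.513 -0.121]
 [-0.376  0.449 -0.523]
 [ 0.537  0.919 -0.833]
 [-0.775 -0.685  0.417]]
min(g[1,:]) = -13.92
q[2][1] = -99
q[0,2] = -9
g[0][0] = 57.89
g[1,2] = 82.37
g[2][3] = 11.45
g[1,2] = 82.37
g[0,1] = 59.73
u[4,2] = 0.417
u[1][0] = -0.285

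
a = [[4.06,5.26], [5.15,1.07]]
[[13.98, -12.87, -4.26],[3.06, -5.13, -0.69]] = a @ [[0.05, -0.58, 0.04], [2.62, -2.0, -0.84]]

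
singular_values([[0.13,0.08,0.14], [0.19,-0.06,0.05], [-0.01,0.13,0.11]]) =[0.27, 0.2, 0.0]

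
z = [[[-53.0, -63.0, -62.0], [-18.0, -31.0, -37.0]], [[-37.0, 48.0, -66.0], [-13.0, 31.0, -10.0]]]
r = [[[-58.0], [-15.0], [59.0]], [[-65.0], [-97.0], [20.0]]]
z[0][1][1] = -31.0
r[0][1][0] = -15.0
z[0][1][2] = -37.0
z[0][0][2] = -62.0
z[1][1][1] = 31.0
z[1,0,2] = -66.0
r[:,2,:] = [[59.0], [20.0]]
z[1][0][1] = 48.0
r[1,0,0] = -65.0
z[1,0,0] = -37.0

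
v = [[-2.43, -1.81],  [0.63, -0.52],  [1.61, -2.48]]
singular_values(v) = [3.12, 2.98]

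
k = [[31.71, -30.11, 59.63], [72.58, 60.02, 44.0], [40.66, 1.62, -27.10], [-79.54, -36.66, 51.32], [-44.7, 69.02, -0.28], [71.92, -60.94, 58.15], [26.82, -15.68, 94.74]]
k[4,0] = -44.7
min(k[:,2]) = -27.1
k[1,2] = 44.0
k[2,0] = 40.66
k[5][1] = -60.94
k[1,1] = 60.02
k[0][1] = -30.11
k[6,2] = 94.74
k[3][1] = -36.66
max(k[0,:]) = 59.63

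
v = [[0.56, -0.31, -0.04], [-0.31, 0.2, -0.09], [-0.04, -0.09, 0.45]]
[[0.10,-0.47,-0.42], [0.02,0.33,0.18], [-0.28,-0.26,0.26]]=v@[[0.54, -0.77, -0.34], [0.72, 0.21, 0.66], [-0.43, -0.60, 0.67]]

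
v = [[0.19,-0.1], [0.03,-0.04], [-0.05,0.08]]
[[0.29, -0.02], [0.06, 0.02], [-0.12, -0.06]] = v @ [[1.14, -0.73], [-0.73, -1.17]]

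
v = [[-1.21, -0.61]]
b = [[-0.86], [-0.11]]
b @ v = [[1.04, 0.52], [0.13, 0.07]]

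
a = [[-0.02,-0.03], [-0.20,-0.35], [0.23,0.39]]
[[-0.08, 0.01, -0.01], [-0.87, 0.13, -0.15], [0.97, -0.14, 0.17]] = a@[[0.43,0.68,0.09],[2.24,-0.76,0.38]]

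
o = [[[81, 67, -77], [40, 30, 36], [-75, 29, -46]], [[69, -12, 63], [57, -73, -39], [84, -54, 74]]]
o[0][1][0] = 40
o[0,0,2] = -77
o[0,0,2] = -77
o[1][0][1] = -12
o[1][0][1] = -12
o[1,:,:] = [[69, -12, 63], [57, -73, -39], [84, -54, 74]]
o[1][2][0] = 84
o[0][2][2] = -46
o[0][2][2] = -46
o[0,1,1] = 30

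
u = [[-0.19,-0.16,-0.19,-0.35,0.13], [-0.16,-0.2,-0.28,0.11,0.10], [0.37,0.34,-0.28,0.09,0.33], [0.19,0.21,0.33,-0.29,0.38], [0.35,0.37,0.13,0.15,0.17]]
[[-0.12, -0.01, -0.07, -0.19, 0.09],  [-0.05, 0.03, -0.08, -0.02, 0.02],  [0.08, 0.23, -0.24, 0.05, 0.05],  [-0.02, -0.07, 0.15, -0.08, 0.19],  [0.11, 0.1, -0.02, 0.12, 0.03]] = u @ [[0.28, 0.01, 0.02, 0.14, -0.10], [0.01, 0.38, -0.37, 0.04, -0.04], [0.02, -0.37, 0.60, 0.07, 0.12], [0.14, 0.04, 0.07, 0.38, -0.08], [-0.1, -0.04, 0.12, -0.08, 0.42]]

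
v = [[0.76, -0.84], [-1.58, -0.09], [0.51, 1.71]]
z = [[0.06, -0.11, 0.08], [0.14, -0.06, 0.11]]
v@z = [[-0.07, -0.03, -0.03], [-0.11, 0.18, -0.14], [0.27, -0.16, 0.23]]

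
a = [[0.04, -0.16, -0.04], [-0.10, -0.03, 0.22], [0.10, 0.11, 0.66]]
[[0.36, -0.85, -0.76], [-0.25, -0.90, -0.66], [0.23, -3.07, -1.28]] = a @ [[3.20, -3.74, -0.83],[-1.51, 5.66, 5.21],[0.12, -5.03, -2.68]]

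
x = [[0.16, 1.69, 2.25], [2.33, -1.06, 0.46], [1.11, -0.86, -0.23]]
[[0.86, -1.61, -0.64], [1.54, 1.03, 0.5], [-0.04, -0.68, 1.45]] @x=[[-4.32, 3.71, 1.34], [3.2, 1.08, 3.82], [0.02, -0.59, -0.74]]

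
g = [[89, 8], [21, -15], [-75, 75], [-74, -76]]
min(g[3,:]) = -76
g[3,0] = -74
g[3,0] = -74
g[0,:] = [89, 8]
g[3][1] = -76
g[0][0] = 89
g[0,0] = 89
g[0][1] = 8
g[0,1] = 8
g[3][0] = -74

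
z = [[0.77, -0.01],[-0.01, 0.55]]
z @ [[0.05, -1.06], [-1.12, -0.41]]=[[0.05, -0.81],[-0.62, -0.21]]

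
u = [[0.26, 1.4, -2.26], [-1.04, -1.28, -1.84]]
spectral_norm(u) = 2.96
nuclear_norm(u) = 5.08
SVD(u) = [[-0.79, -0.62], [-0.62, 0.79]] @ diag([2.9628861731107854, 2.112369646910533]) @ [[0.15, -0.11, 0.98], [-0.46, -0.89, -0.03]]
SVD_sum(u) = [[-0.34, 0.25, -2.29], [-0.27, 0.19, -1.8]] + [[0.60, 1.15, 0.03], [-0.77, -1.47, -0.04]]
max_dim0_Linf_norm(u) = 2.26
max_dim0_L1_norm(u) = 4.1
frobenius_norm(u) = 3.64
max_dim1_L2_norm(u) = 2.67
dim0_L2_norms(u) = [1.07, 1.9, 2.91]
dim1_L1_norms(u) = [3.92, 4.16]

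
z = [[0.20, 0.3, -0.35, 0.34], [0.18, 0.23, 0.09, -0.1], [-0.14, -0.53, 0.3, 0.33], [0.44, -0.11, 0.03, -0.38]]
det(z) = -0.043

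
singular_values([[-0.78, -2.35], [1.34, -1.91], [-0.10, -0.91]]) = [3.17, 1.54]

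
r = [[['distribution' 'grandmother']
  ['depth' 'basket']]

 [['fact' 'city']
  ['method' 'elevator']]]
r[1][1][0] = 'method'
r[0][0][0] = 'distribution'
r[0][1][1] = 'basket'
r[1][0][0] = 'fact'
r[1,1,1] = 'elevator'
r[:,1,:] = [['depth', 'basket'], ['method', 'elevator']]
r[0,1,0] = 'depth'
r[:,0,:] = [['distribution', 'grandmother'], ['fact', 'city']]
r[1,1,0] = 'method'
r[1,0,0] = 'fact'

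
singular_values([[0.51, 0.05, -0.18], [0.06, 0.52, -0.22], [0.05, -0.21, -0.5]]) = [0.67, 0.55, 0.4]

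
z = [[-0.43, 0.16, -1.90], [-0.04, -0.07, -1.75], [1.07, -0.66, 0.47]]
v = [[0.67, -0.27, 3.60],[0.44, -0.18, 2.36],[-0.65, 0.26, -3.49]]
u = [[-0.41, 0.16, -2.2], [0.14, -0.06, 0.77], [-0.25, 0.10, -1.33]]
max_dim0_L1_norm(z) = 4.12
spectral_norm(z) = 2.70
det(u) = 0.00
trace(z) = -0.03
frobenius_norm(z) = 2.95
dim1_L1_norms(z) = [2.49, 1.86, 2.2]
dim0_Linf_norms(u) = [0.41, 0.16, 2.2]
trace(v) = -3.00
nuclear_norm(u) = 2.75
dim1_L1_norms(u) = [2.77, 0.97, 1.68]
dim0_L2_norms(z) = [1.15, 0.68, 2.63]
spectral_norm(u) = 2.74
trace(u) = -1.80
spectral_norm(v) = 5.65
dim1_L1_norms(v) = [4.54, 2.98, 4.4]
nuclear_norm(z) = 3.89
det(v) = -0.00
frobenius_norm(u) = 2.74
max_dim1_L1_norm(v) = 4.54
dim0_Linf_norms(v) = [0.67, 0.27, 3.6]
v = z @ u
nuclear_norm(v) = 5.66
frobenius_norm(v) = 5.65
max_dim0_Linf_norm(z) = 1.9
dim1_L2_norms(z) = [1.95, 1.75, 1.34]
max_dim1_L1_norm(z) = 2.49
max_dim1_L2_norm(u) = 2.24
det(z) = 0.02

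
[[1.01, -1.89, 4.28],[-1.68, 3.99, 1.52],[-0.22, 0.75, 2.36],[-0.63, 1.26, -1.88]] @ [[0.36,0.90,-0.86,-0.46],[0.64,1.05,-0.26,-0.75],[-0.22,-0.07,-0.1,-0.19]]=[[-1.79,-1.38,-0.81,0.14], [1.61,2.57,0.26,-2.51], [-0.12,0.42,-0.24,-0.91], [0.99,0.89,0.40,-0.30]]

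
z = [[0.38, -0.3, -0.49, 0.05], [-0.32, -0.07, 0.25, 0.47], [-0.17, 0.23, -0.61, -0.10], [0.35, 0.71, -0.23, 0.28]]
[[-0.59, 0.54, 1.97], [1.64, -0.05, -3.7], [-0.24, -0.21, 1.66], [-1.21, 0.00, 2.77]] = z@[[-2.24,0.75,4.24],[-1.13,-0.57,2.31],[0.33,-0.14,-2.49],[1.61,0.40,-3.31]]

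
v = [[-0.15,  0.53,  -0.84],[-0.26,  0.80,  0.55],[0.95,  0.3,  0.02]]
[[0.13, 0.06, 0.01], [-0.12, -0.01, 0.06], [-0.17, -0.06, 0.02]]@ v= [[-0.03,0.12,-0.08], [0.08,-0.05,0.1], [0.06,-0.13,0.11]]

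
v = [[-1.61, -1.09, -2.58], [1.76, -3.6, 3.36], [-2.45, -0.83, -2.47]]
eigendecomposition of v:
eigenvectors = [[-0.79+0.00j, -0.04+0.35j, -0.04-0.35j],[(0.15+0j), (0.86+0j), (0.86-0j)],[(0.6+0j), -0.11+0.37j, (-0.11-0.37j)]]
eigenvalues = [(0.55+0j), (-4.12+2.16j), (-4.12-2.16j)]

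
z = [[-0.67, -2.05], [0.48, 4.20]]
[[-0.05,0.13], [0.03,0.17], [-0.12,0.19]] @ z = [[0.10, 0.65], [0.06, 0.65], [0.17, 1.04]]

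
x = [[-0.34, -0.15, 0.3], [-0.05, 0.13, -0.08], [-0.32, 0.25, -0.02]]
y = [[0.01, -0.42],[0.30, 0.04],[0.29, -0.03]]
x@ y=[[0.04, 0.13], [0.02, 0.03], [0.07, 0.14]]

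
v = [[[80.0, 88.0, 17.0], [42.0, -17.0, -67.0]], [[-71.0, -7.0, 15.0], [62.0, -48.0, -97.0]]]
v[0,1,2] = -67.0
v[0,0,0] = 80.0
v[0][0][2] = 17.0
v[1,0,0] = -71.0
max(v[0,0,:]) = 88.0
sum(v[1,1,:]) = -83.0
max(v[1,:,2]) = 15.0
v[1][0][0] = -71.0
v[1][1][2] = -97.0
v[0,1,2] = -67.0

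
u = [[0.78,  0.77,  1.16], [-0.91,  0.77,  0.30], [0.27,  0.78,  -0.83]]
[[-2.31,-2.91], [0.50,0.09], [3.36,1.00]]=u@[[-0.25, -0.89],[1.44, -0.26],[-2.78, -1.74]]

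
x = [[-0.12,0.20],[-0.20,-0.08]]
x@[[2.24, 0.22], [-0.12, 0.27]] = [[-0.29, 0.03],[-0.44, -0.07]]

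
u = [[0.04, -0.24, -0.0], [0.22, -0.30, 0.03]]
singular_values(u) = [0.44, 0.1]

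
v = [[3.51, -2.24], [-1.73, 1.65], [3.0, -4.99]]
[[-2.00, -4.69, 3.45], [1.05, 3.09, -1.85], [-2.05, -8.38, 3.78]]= v @ [[-0.50, -0.43, 0.81], [0.11, 1.42, -0.27]]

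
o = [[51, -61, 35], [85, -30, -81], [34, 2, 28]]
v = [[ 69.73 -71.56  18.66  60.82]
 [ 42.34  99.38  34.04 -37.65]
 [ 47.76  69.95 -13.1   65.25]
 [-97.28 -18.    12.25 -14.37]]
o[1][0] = 85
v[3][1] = -18.0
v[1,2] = 34.04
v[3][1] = -18.0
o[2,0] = 34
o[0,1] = -61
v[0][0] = 69.73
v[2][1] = 69.95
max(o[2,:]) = 34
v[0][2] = 18.66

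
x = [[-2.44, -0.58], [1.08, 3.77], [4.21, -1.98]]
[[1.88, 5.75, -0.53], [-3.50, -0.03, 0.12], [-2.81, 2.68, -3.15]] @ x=[[-0.61, 21.64], [9.01, 1.68], [-3.51, 17.97]]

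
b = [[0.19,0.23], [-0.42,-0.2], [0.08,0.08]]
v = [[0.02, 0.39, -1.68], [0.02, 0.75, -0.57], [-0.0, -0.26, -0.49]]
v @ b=[[-0.29, -0.21],[-0.36, -0.19],[0.07, 0.01]]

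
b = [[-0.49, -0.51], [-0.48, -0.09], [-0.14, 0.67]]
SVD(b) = [[0.75, 0.27], [0.35, 0.60], [-0.56, 0.75]] @ diag([0.9126625182561577, 0.6117574092484116]) @ [[-0.5, -0.86], [-0.86, 0.5]]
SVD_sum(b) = [[-0.35, -0.59], [-0.16, -0.28], [0.26, 0.44]] + [[-0.14, 0.08], [-0.32, 0.19], [-0.4, 0.23]]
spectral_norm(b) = 0.91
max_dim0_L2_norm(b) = 0.85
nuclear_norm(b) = 1.52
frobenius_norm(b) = 1.10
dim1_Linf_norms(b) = [0.51, 0.48, 0.67]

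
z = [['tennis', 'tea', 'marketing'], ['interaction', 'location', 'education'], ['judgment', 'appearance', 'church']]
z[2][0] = 'judgment'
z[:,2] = ['marketing', 'education', 'church']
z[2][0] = 'judgment'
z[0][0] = 'tennis'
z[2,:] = ['judgment', 'appearance', 'church']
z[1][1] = 'location'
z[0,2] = 'marketing'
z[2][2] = 'church'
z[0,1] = 'tea'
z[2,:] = ['judgment', 'appearance', 'church']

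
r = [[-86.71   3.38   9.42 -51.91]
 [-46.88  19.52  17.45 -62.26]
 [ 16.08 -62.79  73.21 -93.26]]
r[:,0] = [-86.71, -46.88, 16.08]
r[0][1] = 3.38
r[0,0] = -86.71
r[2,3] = -93.26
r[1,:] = [-46.88, 19.52, 17.45, -62.26]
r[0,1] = 3.38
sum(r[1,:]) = -72.17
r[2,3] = -93.26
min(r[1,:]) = -62.26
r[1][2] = 17.45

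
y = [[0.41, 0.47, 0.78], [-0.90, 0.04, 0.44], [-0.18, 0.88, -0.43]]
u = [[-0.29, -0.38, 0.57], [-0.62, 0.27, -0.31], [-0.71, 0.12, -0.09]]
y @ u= [[-0.96,0.06,0.02], [-0.08,0.41,-0.56], [-0.19,0.25,-0.34]]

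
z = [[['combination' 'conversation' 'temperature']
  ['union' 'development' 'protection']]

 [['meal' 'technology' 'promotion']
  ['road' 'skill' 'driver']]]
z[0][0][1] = 'conversation'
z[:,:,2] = [['temperature', 'protection'], ['promotion', 'driver']]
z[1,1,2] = 'driver'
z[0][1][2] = 'protection'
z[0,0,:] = ['combination', 'conversation', 'temperature']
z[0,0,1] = 'conversation'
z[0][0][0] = 'combination'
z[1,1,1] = 'skill'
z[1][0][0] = 'meal'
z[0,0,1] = 'conversation'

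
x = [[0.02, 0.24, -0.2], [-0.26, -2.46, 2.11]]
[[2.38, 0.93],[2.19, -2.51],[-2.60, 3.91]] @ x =[[-0.19, -1.72, 1.49], [0.7, 6.7, -5.73], [-1.07, -10.24, 8.77]]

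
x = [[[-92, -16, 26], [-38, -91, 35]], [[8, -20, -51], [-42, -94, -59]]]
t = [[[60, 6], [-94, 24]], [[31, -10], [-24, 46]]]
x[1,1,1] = -94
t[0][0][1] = 6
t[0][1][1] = 24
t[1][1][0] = -24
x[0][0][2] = 26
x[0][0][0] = -92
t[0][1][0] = -94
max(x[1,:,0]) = 8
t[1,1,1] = 46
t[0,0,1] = 6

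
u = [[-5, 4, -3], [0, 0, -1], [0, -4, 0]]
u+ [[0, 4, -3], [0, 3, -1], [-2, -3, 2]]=[[-5, 8, -6], [0, 3, -2], [-2, -7, 2]]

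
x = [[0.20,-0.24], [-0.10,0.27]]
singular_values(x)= [0.42, 0.07]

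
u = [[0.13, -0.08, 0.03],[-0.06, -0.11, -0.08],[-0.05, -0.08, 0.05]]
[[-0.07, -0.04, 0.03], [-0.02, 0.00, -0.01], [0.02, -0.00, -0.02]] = u@[[-0.47, -0.21, 0.23], [0.19, 0.13, 0.03], [0.30, -0.03, -0.04]]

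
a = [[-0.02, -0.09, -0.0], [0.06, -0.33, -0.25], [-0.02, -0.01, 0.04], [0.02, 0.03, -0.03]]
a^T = [[-0.02, 0.06, -0.02, 0.02], [-0.09, -0.33, -0.01, 0.03], [-0.00, -0.25, 0.04, -0.03]]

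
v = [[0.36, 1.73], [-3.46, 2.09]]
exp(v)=[[-3.21, 1.94], [-3.88, -1.27]]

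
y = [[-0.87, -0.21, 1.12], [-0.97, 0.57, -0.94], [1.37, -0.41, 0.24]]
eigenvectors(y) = [[0.31, -0.82, 0.21], [-0.78, -0.12, 0.92], [0.54, 0.56, 0.34]]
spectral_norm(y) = 2.00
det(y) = 0.01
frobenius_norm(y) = 2.51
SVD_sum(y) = [[-0.36,0.13,-0.11], [-1.20,0.42,-0.38], [1.30,-0.46,0.41]] + [[-0.51, -0.33, 1.23], [0.23, 0.15, -0.56], [0.07, 0.05, -0.17]] + [[-0.00, -0.0, -0.00], [-0.00, -0.00, -0.00], [-0.00, -0.00, -0.0]]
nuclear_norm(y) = 3.52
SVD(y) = [[-0.2, 0.90, 0.38],  [-0.67, -0.41, 0.63],  [0.72, -0.13, 0.68]] @ diag([1.9965625350839131, 1.5235255037643602, 0.002843040424142948]) @ [[0.9, -0.32, 0.29], [-0.37, -0.24, 0.9], [-0.21, -0.92, -0.34]]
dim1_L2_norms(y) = [1.43, 1.47, 1.45]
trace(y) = -0.06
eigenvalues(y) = [1.61, -1.67, -0.0]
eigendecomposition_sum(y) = [[0.32, -0.23, 0.42], [-0.80, 0.57, -1.04], [0.56, -0.40, 0.73]] + [[-1.19,0.02,0.71], [-0.17,0.00,0.10], [0.82,-0.01,-0.48]] + [[-0.0,-0.0,-0.0], [-0.00,-0.00,-0.00], [-0.0,-0.0,-0.00]]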